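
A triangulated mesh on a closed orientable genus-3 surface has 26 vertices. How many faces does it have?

60

χ = 2 − 2·3 = -4, and every face is a triangle so 3F = 2E.
V − E + F = -4 with E = 3F/2 gives 26 − (3/2 − 1)·F = -4, so F = 60 and E = 90.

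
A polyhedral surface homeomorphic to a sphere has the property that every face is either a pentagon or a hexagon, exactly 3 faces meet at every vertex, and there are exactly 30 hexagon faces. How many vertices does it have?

80

Let x be the number of pentagons; then F = 30 + x.
Edge–face incidences: 2E = 6·30 + 5·x = 180 + 5x.
Every vertex has degree 3, so 3V = 2E.
Euler: V − E + F = 2 ⇒ (2E)/3 − E + (30 + x) = 2.
Multiply by 6: 2·(2E) − 3·(2E) + 6·(30 + x) = 12, i.e. 180 + 6x − (180 + 5x) = 12.
Collecting terms: x = 12.
Then 2E = 180 + 5·12 = 240, so E = 120, V = 2E/3 = 80, F = 30 + 12 = 42.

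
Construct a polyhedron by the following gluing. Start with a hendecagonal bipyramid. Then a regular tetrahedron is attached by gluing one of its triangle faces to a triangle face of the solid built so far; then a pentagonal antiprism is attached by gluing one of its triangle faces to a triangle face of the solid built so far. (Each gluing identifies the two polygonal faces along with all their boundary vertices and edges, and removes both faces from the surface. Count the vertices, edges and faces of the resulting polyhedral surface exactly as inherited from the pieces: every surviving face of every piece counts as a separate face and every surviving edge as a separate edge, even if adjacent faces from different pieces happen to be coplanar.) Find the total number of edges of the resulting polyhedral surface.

A hendecagonal bipyramid: V=13, E=33, F=22.
Attach a regular tetrahedron (V=4, E=6, F=4) along a 3-gon: merge 3 vertices and 3 edges, delete both glued faces → V=14, E=36, F=24.
Attach a pentagonal antiprism (V=10, E=20, F=12) along a 3-gon: merge 3 vertices and 3 edges, delete both glued faces → V=21, E=53, F=34.
Check: V − E + F = 21 − 53 + 34 = 2.

53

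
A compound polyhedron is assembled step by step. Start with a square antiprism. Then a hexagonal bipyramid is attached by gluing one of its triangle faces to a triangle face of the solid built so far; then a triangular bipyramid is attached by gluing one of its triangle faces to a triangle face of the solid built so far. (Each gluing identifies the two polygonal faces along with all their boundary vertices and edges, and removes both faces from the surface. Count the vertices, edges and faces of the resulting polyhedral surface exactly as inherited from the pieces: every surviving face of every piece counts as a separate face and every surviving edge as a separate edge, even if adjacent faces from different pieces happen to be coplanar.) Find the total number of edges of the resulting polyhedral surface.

A square antiprism: V=8, E=16, F=10.
Attach a hexagonal bipyramid (V=8, E=18, F=12) along a 3-gon: merge 3 vertices and 3 edges, delete both glued faces → V=13, E=31, F=20.
Attach a triangular bipyramid (V=5, E=9, F=6) along a 3-gon: merge 3 vertices and 3 edges, delete both glued faces → V=15, E=37, F=24.
Check: V − E + F = 15 − 37 + 24 = 2.

37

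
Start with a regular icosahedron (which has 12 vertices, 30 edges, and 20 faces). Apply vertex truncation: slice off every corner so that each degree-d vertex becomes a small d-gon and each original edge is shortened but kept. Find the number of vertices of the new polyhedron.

60

Truncation replaces each original edge-end by a new vertex, so V′ = 2E = 60.
Each original edge survives, and each old vertex of degree d contributes d new edges; summing degrees gives Σd = 2E, so E′ = E + 2E = 3E = 90.
Each original face survives and each original vertex becomes one new face: F′ = F + V = 32.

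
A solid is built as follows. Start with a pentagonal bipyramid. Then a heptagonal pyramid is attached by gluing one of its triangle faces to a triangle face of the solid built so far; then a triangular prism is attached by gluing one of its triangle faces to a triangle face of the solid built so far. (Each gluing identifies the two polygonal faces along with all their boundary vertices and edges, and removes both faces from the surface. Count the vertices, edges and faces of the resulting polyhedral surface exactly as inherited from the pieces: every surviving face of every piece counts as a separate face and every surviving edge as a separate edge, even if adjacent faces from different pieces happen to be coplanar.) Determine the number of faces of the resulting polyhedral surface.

A pentagonal bipyramid: V=7, E=15, F=10.
Attach a heptagonal pyramid (V=8, E=14, F=8) along a 3-gon: merge 3 vertices and 3 edges, delete both glued faces → V=12, E=26, F=16.
Attach a triangular prism (V=6, E=9, F=5) along a 3-gon: merge 3 vertices and 3 edges, delete both glued faces → V=15, E=32, F=19.
Check: V − E + F = 15 − 32 + 19 = 2.

19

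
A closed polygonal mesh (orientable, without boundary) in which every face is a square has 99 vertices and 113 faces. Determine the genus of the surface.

Every face is a square, so 2E = 4·113 = 452, giving E = 226.
χ = V − E + F = 99 − 226 + 113 = -14.
For a closed orientable surface χ = 2 − 2g, so g = (2 − (-14))/2 = 8.

8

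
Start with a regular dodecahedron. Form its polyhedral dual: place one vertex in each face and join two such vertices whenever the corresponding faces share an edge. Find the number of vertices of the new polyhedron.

12

The base solid has V = 20, E = 30, F = 12.
The dual swaps V and F and preserves E: V′ = F = 12, E′ = E = 30, F′ = V = 20.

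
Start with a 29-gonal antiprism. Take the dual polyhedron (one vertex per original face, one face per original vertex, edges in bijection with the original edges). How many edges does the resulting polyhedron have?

The base solid has V = 58, E = 116, F = 60.
The dual swaps V and F and preserves E: V′ = F = 60, E′ = E = 116, F′ = V = 58.

116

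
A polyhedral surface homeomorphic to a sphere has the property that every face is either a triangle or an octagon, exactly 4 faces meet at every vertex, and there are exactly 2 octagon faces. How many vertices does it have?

Let x be the number of triangles; then F = 2 + x.
Edge–face incidences: 2E = 8·2 + 3·x = 16 + 3x.
Every vertex has degree 4, so 4V = 2E.
Euler: V − E + F = 2 ⇒ (2E)/4 − E + (2 + x) = 2.
Multiply by 8: 2·(2E) − 4·(2E) + 8·(2 + x) = 16, i.e. 16 + 8x − 2·(16 + 3x) = 16.
Collecting terms: 2x − 16 = 16, so 2x = 32, so x = 16.
Then 2E = 16 + 3·16 = 64, so E = 32, V = 2E/4 = 16, F = 2 + 16 = 18.

16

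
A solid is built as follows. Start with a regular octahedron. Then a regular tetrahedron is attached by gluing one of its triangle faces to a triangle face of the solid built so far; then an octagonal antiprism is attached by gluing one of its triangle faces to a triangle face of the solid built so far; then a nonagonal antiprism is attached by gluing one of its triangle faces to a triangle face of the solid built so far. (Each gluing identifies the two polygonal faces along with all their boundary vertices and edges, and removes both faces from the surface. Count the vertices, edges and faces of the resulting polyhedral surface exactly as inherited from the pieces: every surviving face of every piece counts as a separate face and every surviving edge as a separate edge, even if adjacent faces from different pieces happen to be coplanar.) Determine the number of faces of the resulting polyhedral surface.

A regular octahedron: V=6, E=12, F=8.
Attach a regular tetrahedron (V=4, E=6, F=4) along a 3-gon: merge 3 vertices and 3 edges, delete both glued faces → V=7, E=15, F=10.
Attach an octagonal antiprism (V=16, E=32, F=18) along a 3-gon: merge 3 vertices and 3 edges, delete both glued faces → V=20, E=44, F=26.
Attach a nonagonal antiprism (V=18, E=36, F=20) along a 3-gon: merge 3 vertices and 3 edges, delete both glued faces → V=35, E=77, F=44.
Check: V − E + F = 35 − 77 + 44 = 2.

44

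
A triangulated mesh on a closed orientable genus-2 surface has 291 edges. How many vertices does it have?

χ = 2 − 2·2 = -2, and every face is a triangle so 3F = 2E.
F = 2E/3 = 194. Then V = -2 + E − F = -2 + 291 − 194 = 95.

95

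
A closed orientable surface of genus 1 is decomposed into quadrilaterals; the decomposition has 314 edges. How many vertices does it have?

157

χ = 2 − 2·1 = 0, and every face is a square so 4F = 2E.
F = 2E/4 = 157. Then V = 0 + E − F = 0 + 314 − 157 = 157.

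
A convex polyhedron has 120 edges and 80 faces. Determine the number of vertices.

Here V − E + F = 2.
V = 2 + E − F = 2 + 120 − 80 = 42.

42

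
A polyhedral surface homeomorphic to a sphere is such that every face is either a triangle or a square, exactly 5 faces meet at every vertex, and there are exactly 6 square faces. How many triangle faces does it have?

Let x be the number of triangles; then F = 6 + x.
Edge–face incidences: 2E = 4·6 + 3·x = 24 + 3x.
Every vertex has degree 5, so 5V = 2E.
Euler: V − E + F = 2 ⇒ (2E)/5 − E + (6 + x) = 2.
Multiply by 10: 2·(2E) − 5·(2E) + 10·(6 + x) = 20, i.e. 60 + 10x − 3·(24 + 3x) = 20.
Collecting terms: x − 12 = 20, so x = 32.
Then 2E = 24 + 3·32 = 120, so E = 60, V = 2E/5 = 24, F = 6 + 32 = 38.

32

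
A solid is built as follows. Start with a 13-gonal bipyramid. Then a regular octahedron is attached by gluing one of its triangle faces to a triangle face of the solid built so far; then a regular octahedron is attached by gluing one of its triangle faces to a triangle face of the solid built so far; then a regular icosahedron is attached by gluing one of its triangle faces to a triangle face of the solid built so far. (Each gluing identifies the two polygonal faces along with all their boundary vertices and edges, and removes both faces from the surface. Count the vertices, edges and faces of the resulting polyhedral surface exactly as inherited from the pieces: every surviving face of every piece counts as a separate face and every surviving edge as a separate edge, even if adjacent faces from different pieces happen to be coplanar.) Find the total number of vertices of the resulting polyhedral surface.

A 13-gonal bipyramid: V=15, E=39, F=26.
Attach a regular octahedron (V=6, E=12, F=8) along a 3-gon: merge 3 vertices and 3 edges, delete both glued faces → V=18, E=48, F=32.
Attach a regular octahedron (V=6, E=12, F=8) along a 3-gon: merge 3 vertices and 3 edges, delete both glued faces → V=21, E=57, F=38.
Attach a regular icosahedron (V=12, E=30, F=20) along a 3-gon: merge 3 vertices and 3 edges, delete both glued faces → V=30, E=84, F=56.
Check: V − E + F = 30 − 84 + 56 = 2.

30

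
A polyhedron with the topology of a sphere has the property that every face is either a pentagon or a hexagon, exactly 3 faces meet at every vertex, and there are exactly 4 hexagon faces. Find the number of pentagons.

12

Let x be the number of pentagons; then F = 4 + x.
Edge–face incidences: 2E = 6·4 + 5·x = 24 + 5x.
Every vertex has degree 3, so 3V = 2E.
Euler: V − E + F = 2 ⇒ (2E)/3 − E + (4 + x) = 2.
Multiply by 6: 2·(2E) − 3·(2E) + 6·(4 + x) = 12, i.e. 24 + 6x − (24 + 5x) = 12.
Collecting terms: x = 12.
Then 2E = 24 + 5·12 = 84, so E = 42, V = 2E/3 = 28, F = 4 + 12 = 16.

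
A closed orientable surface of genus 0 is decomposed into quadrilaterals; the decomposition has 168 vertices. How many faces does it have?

166

χ = 2 − 2·0 = 2, and every face is a square so 4F = 2E.
V − E + F = 2 with E = 4F/2 gives 168 − (4/2 − 1)·F = 2, so F = 166 and E = 332.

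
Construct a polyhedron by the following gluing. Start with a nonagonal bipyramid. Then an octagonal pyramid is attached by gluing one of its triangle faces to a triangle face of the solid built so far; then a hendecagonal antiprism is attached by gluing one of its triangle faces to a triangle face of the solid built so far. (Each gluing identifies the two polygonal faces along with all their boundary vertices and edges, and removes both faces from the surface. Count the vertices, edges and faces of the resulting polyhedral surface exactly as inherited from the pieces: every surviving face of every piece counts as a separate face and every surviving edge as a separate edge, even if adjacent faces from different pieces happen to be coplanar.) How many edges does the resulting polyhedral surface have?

81

A nonagonal bipyramid: V=11, E=27, F=18.
Attach an octagonal pyramid (V=9, E=16, F=9) along a 3-gon: merge 3 vertices and 3 edges, delete both glued faces → V=17, E=40, F=25.
Attach a hendecagonal antiprism (V=22, E=44, F=24) along a 3-gon: merge 3 vertices and 3 edges, delete both glued faces → V=36, E=81, F=47.
Check: V − E + F = 36 − 81 + 47 = 2.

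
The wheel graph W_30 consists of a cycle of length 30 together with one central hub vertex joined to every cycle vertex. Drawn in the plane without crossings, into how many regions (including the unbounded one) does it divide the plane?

31

W_30 has V = 30 + 1 = 31 vertices and E = 2·30 = 60 edges.
By Euler's formula F = 2 − V + E = 2 − 31 + 60 = 31.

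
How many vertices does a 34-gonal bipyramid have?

A bipyramid over an n-gon has 2n triangular faces and n + 2 vertices: V = 34 + 2 = 36, E = 3·34 = 102, F = 2·34 = 68.

36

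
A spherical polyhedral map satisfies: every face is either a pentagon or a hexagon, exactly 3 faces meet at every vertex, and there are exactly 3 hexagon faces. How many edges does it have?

39

Let x be the number of pentagons; then F = 3 + x.
Edge–face incidences: 2E = 6·3 + 5·x = 18 + 5x.
Every vertex has degree 3, so 3V = 2E.
Euler: V − E + F = 2 ⇒ (2E)/3 − E + (3 + x) = 2.
Multiply by 6: 2·(2E) − 3·(2E) + 6·(3 + x) = 12, i.e. 18 + 6x − (18 + 5x) = 12.
Collecting terms: x = 12.
Then 2E = 18 + 5·12 = 78, so E = 39, V = 2E/3 = 26, F = 3 + 12 = 15.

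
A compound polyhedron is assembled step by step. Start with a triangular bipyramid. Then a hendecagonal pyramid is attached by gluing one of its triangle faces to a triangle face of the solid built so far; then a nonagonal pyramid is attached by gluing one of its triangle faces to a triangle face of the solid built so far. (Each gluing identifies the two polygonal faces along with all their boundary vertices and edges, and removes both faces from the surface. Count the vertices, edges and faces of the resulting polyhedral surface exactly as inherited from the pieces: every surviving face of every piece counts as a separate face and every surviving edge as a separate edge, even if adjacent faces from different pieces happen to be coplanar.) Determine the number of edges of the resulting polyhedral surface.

43

A triangular bipyramid: V=5, E=9, F=6.
Attach a hendecagonal pyramid (V=12, E=22, F=12) along a 3-gon: merge 3 vertices and 3 edges, delete both glued faces → V=14, E=28, F=16.
Attach a nonagonal pyramid (V=10, E=18, F=10) along a 3-gon: merge 3 vertices and 3 edges, delete both glued faces → V=21, E=43, F=24.
Check: V − E + F = 21 − 43 + 24 = 2.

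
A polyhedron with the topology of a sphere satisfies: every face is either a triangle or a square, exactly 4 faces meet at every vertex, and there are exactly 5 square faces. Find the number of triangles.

Let x be the number of triangles; then F = 5 + x.
Edge–face incidences: 2E = 4·5 + 3·x = 20 + 3x.
Every vertex has degree 4, so 4V = 2E.
Euler: V − E + F = 2 ⇒ (2E)/4 − E + (5 + x) = 2.
Multiply by 8: 2·(2E) − 4·(2E) + 8·(5 + x) = 16, i.e. 40 + 8x − 2·(20 + 3x) = 16.
Collecting terms: 2x = 16, so x = 8.
Then 2E = 20 + 3·8 = 44, so E = 22, V = 2E/4 = 11, F = 5 + 8 = 13.

8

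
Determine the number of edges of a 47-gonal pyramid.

A pyramid on an n-gon base has one n-gon and n triangles: V = 47 + 1 = 48, E = 2·47 = 94, F = 47 + 1 = 48.

94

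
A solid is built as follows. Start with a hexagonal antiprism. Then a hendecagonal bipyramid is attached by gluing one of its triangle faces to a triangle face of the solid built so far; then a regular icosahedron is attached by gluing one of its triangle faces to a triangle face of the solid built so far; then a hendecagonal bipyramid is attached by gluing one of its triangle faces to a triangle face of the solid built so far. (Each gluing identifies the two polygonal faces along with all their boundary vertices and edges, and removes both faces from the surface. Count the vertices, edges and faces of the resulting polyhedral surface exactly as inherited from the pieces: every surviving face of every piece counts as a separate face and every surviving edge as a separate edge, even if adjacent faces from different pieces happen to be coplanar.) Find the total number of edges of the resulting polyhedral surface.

111

A hexagonal antiprism: V=12, E=24, F=14.
Attach a hendecagonal bipyramid (V=13, E=33, F=22) along a 3-gon: merge 3 vertices and 3 edges, delete both glued faces → V=22, E=54, F=34.
Attach a regular icosahedron (V=12, E=30, F=20) along a 3-gon: merge 3 vertices and 3 edges, delete both glued faces → V=31, E=81, F=52.
Attach a hendecagonal bipyramid (V=13, E=33, F=22) along a 3-gon: merge 3 vertices and 3 edges, delete both glued faces → V=41, E=111, F=72.
Check: V − E + F = 41 − 111 + 72 = 2.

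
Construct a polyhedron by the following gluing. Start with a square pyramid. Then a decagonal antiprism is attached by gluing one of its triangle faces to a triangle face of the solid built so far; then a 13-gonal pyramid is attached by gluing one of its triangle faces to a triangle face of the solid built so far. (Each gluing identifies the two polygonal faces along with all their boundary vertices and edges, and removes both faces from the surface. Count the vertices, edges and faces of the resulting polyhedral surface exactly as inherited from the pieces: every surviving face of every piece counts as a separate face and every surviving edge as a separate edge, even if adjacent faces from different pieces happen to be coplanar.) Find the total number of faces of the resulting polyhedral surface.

37

A square pyramid: V=5, E=8, F=5.
Attach a decagonal antiprism (V=20, E=40, F=22) along a 3-gon: merge 3 vertices and 3 edges, delete both glued faces → V=22, E=45, F=25.
Attach a 13-gonal pyramid (V=14, E=26, F=14) along a 3-gon: merge 3 vertices and 3 edges, delete both glued faces → V=33, E=68, F=37.
Check: V − E + F = 33 − 68 + 37 = 2.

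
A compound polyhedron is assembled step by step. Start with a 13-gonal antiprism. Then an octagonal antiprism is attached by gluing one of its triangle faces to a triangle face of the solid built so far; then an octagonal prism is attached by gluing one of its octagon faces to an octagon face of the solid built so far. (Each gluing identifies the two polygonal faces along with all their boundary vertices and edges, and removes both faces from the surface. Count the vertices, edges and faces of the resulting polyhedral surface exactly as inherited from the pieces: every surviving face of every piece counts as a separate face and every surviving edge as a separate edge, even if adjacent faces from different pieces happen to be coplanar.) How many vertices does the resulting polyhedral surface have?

A 13-gonal antiprism: V=26, E=52, F=28.
Attach an octagonal antiprism (V=16, E=32, F=18) along a 3-gon: merge 3 vertices and 3 edges, delete both glued faces → V=39, E=81, F=44.
Attach an octagonal prism (V=16, E=24, F=10) along an 8-gon: merge 8 vertices and 8 edges, delete both glued faces → V=47, E=97, F=52.
Check: V − E + F = 47 − 97 + 52 = 2.

47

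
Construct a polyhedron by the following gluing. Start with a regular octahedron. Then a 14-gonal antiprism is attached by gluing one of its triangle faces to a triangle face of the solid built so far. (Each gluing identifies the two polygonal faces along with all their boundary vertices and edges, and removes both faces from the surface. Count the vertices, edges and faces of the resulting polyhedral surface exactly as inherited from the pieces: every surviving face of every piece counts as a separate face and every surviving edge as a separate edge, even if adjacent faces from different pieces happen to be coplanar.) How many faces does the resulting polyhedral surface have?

A regular octahedron: V=6, E=12, F=8.
Attach a 14-gonal antiprism (V=28, E=56, F=30) along a 3-gon: merge 3 vertices and 3 edges, delete both glued faces → V=31, E=65, F=36.
Check: V − E + F = 31 − 65 + 36 = 2.

36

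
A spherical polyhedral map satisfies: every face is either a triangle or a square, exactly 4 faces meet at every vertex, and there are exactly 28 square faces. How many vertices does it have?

34

Let x be the number of triangles; then F = 28 + x.
Edge–face incidences: 2E = 4·28 + 3·x = 112 + 3x.
Every vertex has degree 4, so 4V = 2E.
Euler: V − E + F = 2 ⇒ (2E)/4 − E + (28 + x) = 2.
Multiply by 8: 2·(2E) − 4·(2E) + 8·(28 + x) = 16, i.e. 224 + 8x − 2·(112 + 3x) = 16.
Collecting terms: 2x = 16, so x = 8.
Then 2E = 112 + 3·8 = 136, so E = 68, V = 2E/4 = 34, F = 28 + 8 = 36.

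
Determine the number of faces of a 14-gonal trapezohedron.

The n-trapezohedron (dual of the n-antiprism) has V = 2·14 + 2 = 30, E = 4·14 = 56, F = 2·14 = 28.
Check: V − E + F = 30 − 56 + 28 = 2.

28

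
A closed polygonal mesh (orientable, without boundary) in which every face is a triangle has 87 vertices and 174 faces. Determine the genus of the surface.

Every face is a triangle, so 2E = 3·174 = 522, giving E = 261.
χ = V − E + F = 87 − 261 + 174 = 0.
For a closed orientable surface χ = 2 − 2g, so g = (2 − (0))/2 = 1.

1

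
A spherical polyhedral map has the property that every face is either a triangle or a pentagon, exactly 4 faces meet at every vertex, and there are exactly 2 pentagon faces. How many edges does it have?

Let x be the number of triangles; then F = 2 + x.
Edge–face incidences: 2E = 5·2 + 3·x = 10 + 3x.
Every vertex has degree 4, so 4V = 2E.
Euler: V − E + F = 2 ⇒ (2E)/4 − E + (2 + x) = 2.
Multiply by 8: 2·(2E) − 4·(2E) + 8·(2 + x) = 16, i.e. 16 + 8x − 2·(10 + 3x) = 16.
Collecting terms: 2x − 4 = 16, so 2x = 20, so x = 10.
Then 2E = 10 + 3·10 = 40, so E = 20, V = 2E/4 = 10, F = 2 + 10 = 12.

20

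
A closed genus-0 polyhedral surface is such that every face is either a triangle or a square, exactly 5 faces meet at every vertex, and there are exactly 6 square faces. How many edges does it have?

Let x be the number of triangles; then F = 6 + x.
Edge–face incidences: 2E = 4·6 + 3·x = 24 + 3x.
Every vertex has degree 5, so 5V = 2E.
Euler: V − E + F = 2 ⇒ (2E)/5 − E + (6 + x) = 2.
Multiply by 10: 2·(2E) − 5·(2E) + 10·(6 + x) = 20, i.e. 60 + 10x − 3·(24 + 3x) = 20.
Collecting terms: x − 12 = 20, so x = 32.
Then 2E = 24 + 3·32 = 120, so E = 60, V = 2E/5 = 24, F = 6 + 32 = 38.

60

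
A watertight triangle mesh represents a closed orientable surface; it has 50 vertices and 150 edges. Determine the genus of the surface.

Every face is a triangle and each edge borders two faces, so 3F = 2·150, giving F = 100.
χ = V − E + F = 50 − 150 + 100 = 0.
For a closed orientable surface χ = 2 − 2g, so g = (2 − (0))/2 = 1.

1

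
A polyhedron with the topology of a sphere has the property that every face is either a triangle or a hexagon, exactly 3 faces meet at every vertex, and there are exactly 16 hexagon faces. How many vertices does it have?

36

Let x be the number of triangles; then F = 16 + x.
Edge–face incidences: 2E = 6·16 + 3·x = 96 + 3x.
Every vertex has degree 3, so 3V = 2E.
Euler: V − E + F = 2 ⇒ (2E)/3 − E + (16 + x) = 2.
Multiply by 6: 2·(2E) − 3·(2E) + 6·(16 + x) = 12, i.e. 96 + 6x − (96 + 3x) = 12.
Collecting terms: 3x = 12, so x = 4.
Then 2E = 96 + 3·4 = 108, so E = 54, V = 2E/3 = 36, F = 16 + 4 = 20.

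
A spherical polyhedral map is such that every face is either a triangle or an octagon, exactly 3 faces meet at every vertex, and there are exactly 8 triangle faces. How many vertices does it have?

24

Let x be the number of octagons; then F = 8 + x.
Edge–face incidences: 2E = 3·8 + 8·x = 24 + 8x.
Every vertex has degree 3, so 3V = 2E.
Euler: V − E + F = 2 ⇒ (2E)/3 − E + (8 + x) = 2.
Multiply by 6: 2·(2E) − 3·(2E) + 6·(8 + x) = 12, i.e. 48 + 6x − (24 + 8x) = 12.
Collecting terms: −2x + 24 = 12, so −2x = −12, so x = 6.
Then 2E = 24 + 8·6 = 72, so E = 36, V = 2E/3 = 24, F = 8 + 6 = 14.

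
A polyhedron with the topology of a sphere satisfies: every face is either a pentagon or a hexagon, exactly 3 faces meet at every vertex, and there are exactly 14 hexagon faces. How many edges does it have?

72

Let x be the number of pentagons; then F = 14 + x.
Edge–face incidences: 2E = 6·14 + 5·x = 84 + 5x.
Every vertex has degree 3, so 3V = 2E.
Euler: V − E + F = 2 ⇒ (2E)/3 − E + (14 + x) = 2.
Multiply by 6: 2·(2E) − 3·(2E) + 6·(14 + x) = 12, i.e. 84 + 6x − (84 + 5x) = 12.
Collecting terms: x = 12.
Then 2E = 84 + 5·12 = 144, so E = 72, V = 2E/3 = 48, F = 14 + 12 = 26.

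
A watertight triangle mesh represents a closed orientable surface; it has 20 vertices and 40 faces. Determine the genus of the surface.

Every face is a triangle, so 2E = 3·40 = 120, giving E = 60.
χ = V − E + F = 20 − 60 + 40 = 0.
For a closed orientable surface χ = 2 − 2g, so g = (2 − (0))/2 = 1.

1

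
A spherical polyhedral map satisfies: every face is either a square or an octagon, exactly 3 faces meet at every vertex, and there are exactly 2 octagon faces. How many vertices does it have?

16

Let x be the number of squares; then F = 2 + x.
Edge–face incidences: 2E = 8·2 + 4·x = 16 + 4x.
Every vertex has degree 3, so 3V = 2E.
Euler: V − E + F = 2 ⇒ (2E)/3 − E + (2 + x) = 2.
Multiply by 6: 2·(2E) − 3·(2E) + 6·(2 + x) = 12, i.e. 12 + 6x − (16 + 4x) = 12.
Collecting terms: 2x − 4 = 12, so 2x = 16, so x = 8.
Then 2E = 16 + 4·8 = 48, so E = 24, V = 2E/3 = 16, F = 2 + 8 = 10.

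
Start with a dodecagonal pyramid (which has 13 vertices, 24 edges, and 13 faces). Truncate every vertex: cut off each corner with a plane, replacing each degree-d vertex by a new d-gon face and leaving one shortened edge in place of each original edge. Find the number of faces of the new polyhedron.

26

Truncation replaces each original edge-end by a new vertex, so V′ = 2E = 48.
Each original edge survives, and each old vertex of degree d contributes d new edges; summing degrees gives Σd = 2E, so E′ = E + 2E = 3E = 72.
Each original face survives and each original vertex becomes one new face: F′ = F + V = 26.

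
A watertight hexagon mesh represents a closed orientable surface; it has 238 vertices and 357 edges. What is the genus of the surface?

Every face is a hexagon and each edge borders two faces, so 6F = 2·357, giving F = 119.
χ = V − E + F = 238 − 357 + 119 = 0.
For a closed orientable surface χ = 2 − 2g, so g = (2 − (0))/2 = 1.

1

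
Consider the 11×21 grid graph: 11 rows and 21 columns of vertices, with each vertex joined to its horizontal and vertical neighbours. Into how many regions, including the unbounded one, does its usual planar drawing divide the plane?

201

The grid has V = 11·21 = 231 vertices and E = 11·20 + 21·10 = 430 edges.
F = 2 − V + E = 2 − 231 + 430 = 201.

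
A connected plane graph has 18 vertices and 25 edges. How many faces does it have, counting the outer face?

9

Euler's formula for a connected plane graph: V − E + F = 2, so F = 2 − 18 + 25 = 9.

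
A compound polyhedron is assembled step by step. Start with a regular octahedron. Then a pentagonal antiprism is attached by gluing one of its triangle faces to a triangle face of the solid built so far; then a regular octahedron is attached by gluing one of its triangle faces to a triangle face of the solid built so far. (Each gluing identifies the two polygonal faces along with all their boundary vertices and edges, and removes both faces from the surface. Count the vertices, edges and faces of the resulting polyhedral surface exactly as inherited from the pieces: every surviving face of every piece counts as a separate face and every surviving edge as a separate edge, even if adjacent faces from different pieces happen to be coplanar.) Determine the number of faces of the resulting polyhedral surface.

24

A regular octahedron: V=6, E=12, F=8.
Attach a pentagonal antiprism (V=10, E=20, F=12) along a 3-gon: merge 3 vertices and 3 edges, delete both glued faces → V=13, E=29, F=18.
Attach a regular octahedron (V=6, E=12, F=8) along a 3-gon: merge 3 vertices and 3 edges, delete both glued faces → V=16, E=38, F=24.
Check: V − E + F = 16 − 38 + 24 = 2.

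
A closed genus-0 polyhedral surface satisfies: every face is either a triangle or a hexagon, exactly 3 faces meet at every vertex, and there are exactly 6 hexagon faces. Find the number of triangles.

Let x be the number of triangles; then F = 6 + x.
Edge–face incidences: 2E = 6·6 + 3·x = 36 + 3x.
Every vertex has degree 3, so 3V = 2E.
Euler: V − E + F = 2 ⇒ (2E)/3 − E + (6 + x) = 2.
Multiply by 6: 2·(2E) − 3·(2E) + 6·(6 + x) = 12, i.e. 36 + 6x − (36 + 3x) = 12.
Collecting terms: 3x = 12, so x = 4.
Then 2E = 36 + 3·4 = 48, so E = 24, V = 2E/3 = 16, F = 6 + 4 = 10.

4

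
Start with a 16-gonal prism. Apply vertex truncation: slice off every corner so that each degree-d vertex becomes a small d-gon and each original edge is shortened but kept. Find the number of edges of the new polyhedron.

The base solid has V = 32, E = 48, F = 18.
Truncation replaces each original edge-end by a new vertex, so V′ = 2E = 96.
Each original edge survives, and each old vertex of degree d contributes d new edges; summing degrees gives Σd = 2E, so E′ = E + 2E = 3E = 144.
Each original face survives and each original vertex becomes one new face: F′ = F + V = 50.

144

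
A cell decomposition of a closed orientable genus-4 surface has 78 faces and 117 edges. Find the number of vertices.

33

For a closed orientable surface of genus 4, χ = 2 − 2·4 = -6.
V = -6 + E − F = -6 + 117 − 78 = 33.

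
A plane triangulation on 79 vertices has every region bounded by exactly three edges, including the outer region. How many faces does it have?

In a plane triangulation 3F = 2E and V − E + F = 2, so F = 2V − 4 = 2·79 − 4 = 154.

154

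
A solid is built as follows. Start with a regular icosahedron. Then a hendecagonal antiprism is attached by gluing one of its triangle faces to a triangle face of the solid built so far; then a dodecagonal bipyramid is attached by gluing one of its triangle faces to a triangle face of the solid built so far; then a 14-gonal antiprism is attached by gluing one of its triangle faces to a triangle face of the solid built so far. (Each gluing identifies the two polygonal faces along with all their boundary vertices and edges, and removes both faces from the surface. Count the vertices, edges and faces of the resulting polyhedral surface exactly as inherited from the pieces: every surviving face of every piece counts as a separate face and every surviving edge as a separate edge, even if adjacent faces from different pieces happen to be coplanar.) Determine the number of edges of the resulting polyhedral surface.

A regular icosahedron: V=12, E=30, F=20.
Attach a hendecagonal antiprism (V=22, E=44, F=24) along a 3-gon: merge 3 vertices and 3 edges, delete both glued faces → V=31, E=71, F=42.
Attach a dodecagonal bipyramid (V=14, E=36, F=24) along a 3-gon: merge 3 vertices and 3 edges, delete both glued faces → V=42, E=104, F=64.
Attach a 14-gonal antiprism (V=28, E=56, F=30) along a 3-gon: merge 3 vertices and 3 edges, delete both glued faces → V=67, E=157, F=92.
Check: V − E + F = 67 − 157 + 92 = 2.

157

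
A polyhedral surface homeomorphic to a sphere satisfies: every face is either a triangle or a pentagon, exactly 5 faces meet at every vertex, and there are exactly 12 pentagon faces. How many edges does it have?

Let x be the number of triangles; then F = 12 + x.
Edge–face incidences: 2E = 5·12 + 3·x = 60 + 3x.
Every vertex has degree 5, so 5V = 2E.
Euler: V − E + F = 2 ⇒ (2E)/5 − E + (12 + x) = 2.
Multiply by 10: 2·(2E) − 5·(2E) + 10·(12 + x) = 20, i.e. 120 + 10x − 3·(60 + 3x) = 20.
Collecting terms: x − 60 = 20, so x = 80.
Then 2E = 60 + 3·80 = 300, so E = 150, V = 2E/5 = 60, F = 12 + 80 = 92.

150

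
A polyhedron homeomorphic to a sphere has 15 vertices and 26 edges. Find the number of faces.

13

Here V − E + F = 2.
F = 2 − V + E = 2 − 15 + 26 = 13.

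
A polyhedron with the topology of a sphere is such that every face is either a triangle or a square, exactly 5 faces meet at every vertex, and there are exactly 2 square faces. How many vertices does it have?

16

Let x be the number of triangles; then F = 2 + x.
Edge–face incidences: 2E = 4·2 + 3·x = 8 + 3x.
Every vertex has degree 5, so 5V = 2E.
Euler: V − E + F = 2 ⇒ (2E)/5 − E + (2 + x) = 2.
Multiply by 10: 2·(2E) − 5·(2E) + 10·(2 + x) = 20, i.e. 20 + 10x − 3·(8 + 3x) = 20.
Collecting terms: x − 4 = 20, so x = 24.
Then 2E = 8 + 3·24 = 80, so E = 40, V = 2E/5 = 16, F = 2 + 24 = 26.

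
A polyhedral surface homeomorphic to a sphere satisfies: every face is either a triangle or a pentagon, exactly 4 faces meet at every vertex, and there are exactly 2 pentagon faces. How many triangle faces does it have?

Let x be the number of triangles; then F = 2 + x.
Edge–face incidences: 2E = 5·2 + 3·x = 10 + 3x.
Every vertex has degree 4, so 4V = 2E.
Euler: V − E + F = 2 ⇒ (2E)/4 − E + (2 + x) = 2.
Multiply by 8: 2·(2E) − 4·(2E) + 8·(2 + x) = 16, i.e. 16 + 8x − 2·(10 + 3x) = 16.
Collecting terms: 2x − 4 = 16, so 2x = 20, so x = 10.
Then 2E = 10 + 3·10 = 40, so E = 20, V = 2E/4 = 10, F = 2 + 10 = 12.

10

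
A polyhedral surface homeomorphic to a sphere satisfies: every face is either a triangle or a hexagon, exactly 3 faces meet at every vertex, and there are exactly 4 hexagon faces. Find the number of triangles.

Let x be the number of triangles; then F = 4 + x.
Edge–face incidences: 2E = 6·4 + 3·x = 24 + 3x.
Every vertex has degree 3, so 3V = 2E.
Euler: V − E + F = 2 ⇒ (2E)/3 − E + (4 + x) = 2.
Multiply by 6: 2·(2E) − 3·(2E) + 6·(4 + x) = 12, i.e. 24 + 6x − (24 + 3x) = 12.
Collecting terms: 3x = 12, so x = 4.
Then 2E = 24 + 3·4 = 36, so E = 18, V = 2E/3 = 12, F = 4 + 4 = 8.

4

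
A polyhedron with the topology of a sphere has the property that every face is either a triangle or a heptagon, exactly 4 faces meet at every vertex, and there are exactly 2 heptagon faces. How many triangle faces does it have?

14

Let x be the number of triangles; then F = 2 + x.
Edge–face incidences: 2E = 7·2 + 3·x = 14 + 3x.
Every vertex has degree 4, so 4V = 2E.
Euler: V − E + F = 2 ⇒ (2E)/4 − E + (2 + x) = 2.
Multiply by 8: 2·(2E) − 4·(2E) + 8·(2 + x) = 16, i.e. 16 + 8x − 2·(14 + 3x) = 16.
Collecting terms: 2x − 12 = 16, so 2x = 28, so x = 14.
Then 2E = 14 + 3·14 = 56, so E = 28, V = 2E/4 = 14, F = 2 + 14 = 16.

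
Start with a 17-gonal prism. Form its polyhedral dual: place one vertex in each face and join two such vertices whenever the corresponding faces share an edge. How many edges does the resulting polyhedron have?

51

The base solid has V = 34, E = 51, F = 19.
The dual swaps V and F and preserves E: V′ = F = 19, E′ = E = 51, F′ = V = 34.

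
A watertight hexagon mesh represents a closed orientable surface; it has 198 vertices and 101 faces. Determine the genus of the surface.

3

Every face is a hexagon, so 2E = 6·101 = 606, giving E = 303.
χ = V − E + F = 198 − 303 + 101 = -4.
For a closed orientable surface χ = 2 − 2g, so g = (2 − (-4))/2 = 3.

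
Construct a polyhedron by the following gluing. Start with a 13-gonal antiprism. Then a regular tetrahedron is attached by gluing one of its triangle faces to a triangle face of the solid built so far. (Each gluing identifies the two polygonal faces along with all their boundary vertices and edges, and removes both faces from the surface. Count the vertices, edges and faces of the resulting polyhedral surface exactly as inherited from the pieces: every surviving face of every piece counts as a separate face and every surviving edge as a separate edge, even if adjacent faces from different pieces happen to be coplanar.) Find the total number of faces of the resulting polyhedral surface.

30

A 13-gonal antiprism: V=26, E=52, F=28.
Attach a regular tetrahedron (V=4, E=6, F=4) along a 3-gon: merge 3 vertices and 3 edges, delete both glued faces → V=27, E=55, F=30.
Check: V − E + F = 27 − 55 + 30 = 2.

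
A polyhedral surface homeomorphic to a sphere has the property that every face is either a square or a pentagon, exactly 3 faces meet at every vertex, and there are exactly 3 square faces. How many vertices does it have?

Let x be the number of pentagons; then F = 3 + x.
Edge–face incidences: 2E = 4·3 + 5·x = 12 + 5x.
Every vertex has degree 3, so 3V = 2E.
Euler: V − E + F = 2 ⇒ (2E)/3 − E + (3 + x) = 2.
Multiply by 6: 2·(2E) − 3·(2E) + 6·(3 + x) = 12, i.e. 18 + 6x − (12 + 5x) = 12.
Collecting terms: x + 6 = 12, so x = 6.
Then 2E = 12 + 5·6 = 42, so E = 21, V = 2E/3 = 14, F = 3 + 6 = 9.

14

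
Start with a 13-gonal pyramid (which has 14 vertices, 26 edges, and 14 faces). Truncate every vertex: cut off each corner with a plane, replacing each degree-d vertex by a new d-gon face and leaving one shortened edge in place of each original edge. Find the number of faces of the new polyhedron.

Truncation replaces each original edge-end by a new vertex, so V′ = 2E = 52.
Each original edge survives, and each old vertex of degree d contributes d new edges; summing degrees gives Σd = 2E, so E′ = E + 2E = 3E = 78.
Each original face survives and each original vertex becomes one new face: F′ = F + V = 28.

28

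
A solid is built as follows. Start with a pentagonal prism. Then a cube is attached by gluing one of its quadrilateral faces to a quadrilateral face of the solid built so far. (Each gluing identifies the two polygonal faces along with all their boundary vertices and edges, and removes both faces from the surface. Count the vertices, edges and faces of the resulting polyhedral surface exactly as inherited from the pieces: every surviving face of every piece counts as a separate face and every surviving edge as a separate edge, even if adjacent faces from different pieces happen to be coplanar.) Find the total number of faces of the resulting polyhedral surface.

11

A pentagonal prism: V=10, E=15, F=7.
Attach a cube (V=8, E=12, F=6) along a 4-gon: merge 4 vertices and 4 edges, delete both glued faces → V=14, E=23, F=11.
Check: V − E + F = 14 − 23 + 11 = 2.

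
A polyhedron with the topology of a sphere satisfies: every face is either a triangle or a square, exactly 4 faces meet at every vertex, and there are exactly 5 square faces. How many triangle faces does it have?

Let x be the number of triangles; then F = 5 + x.
Edge–face incidences: 2E = 4·5 + 3·x = 20 + 3x.
Every vertex has degree 4, so 4V = 2E.
Euler: V − E + F = 2 ⇒ (2E)/4 − E + (5 + x) = 2.
Multiply by 8: 2·(2E) − 4·(2E) + 8·(5 + x) = 16, i.e. 40 + 8x − 2·(20 + 3x) = 16.
Collecting terms: 2x = 16, so x = 8.
Then 2E = 20 + 3·8 = 44, so E = 22, V = 2E/4 = 11, F = 5 + 8 = 13.

8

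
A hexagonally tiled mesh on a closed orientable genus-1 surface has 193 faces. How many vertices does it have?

χ = 2 − 2·1 = 0, and every face is a hexagon so 6F = 2E.
E = 6·193/2 = 579. Then V = 0 + E − F = 0 + 579 − 193 = 386.

386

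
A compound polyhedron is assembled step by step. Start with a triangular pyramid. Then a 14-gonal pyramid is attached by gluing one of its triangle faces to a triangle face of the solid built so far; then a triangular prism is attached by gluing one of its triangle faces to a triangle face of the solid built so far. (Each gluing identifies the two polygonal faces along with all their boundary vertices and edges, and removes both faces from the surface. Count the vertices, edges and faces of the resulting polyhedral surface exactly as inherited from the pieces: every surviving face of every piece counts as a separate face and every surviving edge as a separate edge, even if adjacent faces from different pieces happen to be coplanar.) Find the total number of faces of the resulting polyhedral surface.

20

A triangular pyramid: V=4, E=6, F=4.
Attach a 14-gonal pyramid (V=15, E=28, F=15) along a 3-gon: merge 3 vertices and 3 edges, delete both glued faces → V=16, E=31, F=17.
Attach a triangular prism (V=6, E=9, F=5) along a 3-gon: merge 3 vertices and 3 edges, delete both glued faces → V=19, E=37, F=20.
Check: V − E + F = 19 − 37 + 20 = 2.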